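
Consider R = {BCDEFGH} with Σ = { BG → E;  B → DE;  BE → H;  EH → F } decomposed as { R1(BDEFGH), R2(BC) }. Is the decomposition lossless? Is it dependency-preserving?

lossy but dependency-preserving

Lossless test: (B)⁺ = {BDEFH}, which is a superkey of neither fragment — lossy.
Dependency preservation: every FD's attributes lie within a single fragment, so each can be enforced locally — preserved.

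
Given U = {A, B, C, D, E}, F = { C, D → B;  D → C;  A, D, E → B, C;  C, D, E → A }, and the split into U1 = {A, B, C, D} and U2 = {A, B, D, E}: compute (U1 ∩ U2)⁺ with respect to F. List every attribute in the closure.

U1 ∩ U2 = {A, B, D}.
D → C applies, adding C
Closure: {A, B, C, D}.

A, B, C, D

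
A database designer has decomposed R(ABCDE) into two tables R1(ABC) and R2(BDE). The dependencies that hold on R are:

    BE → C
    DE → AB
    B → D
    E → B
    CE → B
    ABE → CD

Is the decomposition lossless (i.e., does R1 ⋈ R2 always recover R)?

Common attributes: R1 ∩ R2 = {B}.
Closure of {B}: B → D applies, adding D. So (B)⁺ = {BD}.
The closure contains neither all of R1 = {ABC} nor all of R2 = {BDE}, so the common attributes are not a superkey of either fragment. The join is lossy.

No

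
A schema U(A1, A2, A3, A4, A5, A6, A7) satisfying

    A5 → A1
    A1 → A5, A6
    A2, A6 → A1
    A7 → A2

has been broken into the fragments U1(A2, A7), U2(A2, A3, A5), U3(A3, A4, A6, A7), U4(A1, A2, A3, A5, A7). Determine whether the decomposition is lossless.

No

Chase test. Columns are A1, A2, A3, A4, A5, A6, A7; row i has aⱼ where attribute j ∈ Ui, else bᵢⱼ.
Initial tableau (one row per fragment):
  row 1: b11 a2 b13 b14 b15 b16 a7
  row 2: b21 a2 a3 b24 a5 b26 b27
  row 3: b31 b32 a3 a4 b35 a6 a7
  row 4: a1 a2 a3 b44 a5 b46 a7
Rows 2 and 4 agree on A5; apply A5→A1 and equate their A1 entries.
Rows 2 and 4 agree on A1; apply A1→A5, A6 and equate their A5, A6 entries.
Rows 1 and 3 agree on A7; apply A7→A2 and equate their A2 entries.
No row becomes fully distinguished — the join is lossy.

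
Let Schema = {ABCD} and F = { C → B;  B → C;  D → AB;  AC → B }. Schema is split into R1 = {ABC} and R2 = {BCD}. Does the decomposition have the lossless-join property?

No

Common attributes: R1 ∩ R2 = {BC}.
No dependency enlarges {BC}, so (BC)⁺ = {BC}.
The closure contains neither all of R1 = {ABC} nor all of R2 = {BCD}, so the common attributes are not a superkey of either fragment. The join is lossy.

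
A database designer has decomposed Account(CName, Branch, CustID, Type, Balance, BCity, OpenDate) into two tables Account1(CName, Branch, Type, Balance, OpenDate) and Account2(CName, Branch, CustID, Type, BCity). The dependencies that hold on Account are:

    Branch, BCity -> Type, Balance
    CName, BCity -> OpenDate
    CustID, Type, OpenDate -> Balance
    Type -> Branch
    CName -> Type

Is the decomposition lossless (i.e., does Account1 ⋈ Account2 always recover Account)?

No

Common attributes: Account1 ∩ Account2 = {CName, Branch, Type}.
No dependency enlarges {CName, Branch, Type}, so (CName, Branch, Type)⁺ = {CName, Branch, Type}.
The closure contains neither all of Account1 = {CName, Branch, Type, Balance, OpenDate} nor all of Account2 = {CName, Branch, CustID, Type, BCity}, so the common attributes are not a superkey of either fragment. The join is lossy.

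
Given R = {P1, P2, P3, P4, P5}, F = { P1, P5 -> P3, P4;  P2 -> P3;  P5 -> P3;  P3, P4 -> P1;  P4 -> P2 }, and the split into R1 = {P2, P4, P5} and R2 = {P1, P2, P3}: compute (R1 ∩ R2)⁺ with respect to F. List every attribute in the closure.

R1 ∩ R2 = {P2}.
P2 → P3 applies, adding P3
Closure: {P2, P3}.

P2, P3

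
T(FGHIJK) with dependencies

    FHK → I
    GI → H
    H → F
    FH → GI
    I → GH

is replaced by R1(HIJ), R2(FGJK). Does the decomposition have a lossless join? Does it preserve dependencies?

Lossless test: (J)⁺ = {J}, which is a superkey of neither fragment — lossy.
Dependency preservation: the restricted closure of {H} across the fragments never reaches {F}, so H → F cannot be enforced without a join — not preserved.

lossy and not dependency-preserving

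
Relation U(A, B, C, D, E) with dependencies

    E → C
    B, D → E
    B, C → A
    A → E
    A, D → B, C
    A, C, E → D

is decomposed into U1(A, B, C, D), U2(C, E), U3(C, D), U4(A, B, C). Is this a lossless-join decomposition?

No

Chase test. Columns are A, B, C, D, E; row i has aⱼ where attribute j ∈ Ui, else bᵢⱼ.
Initial tableau (one row per fragment):
  row 1: a1 a2 a3 a4 b15
  row 2: b21 b22 a3 b24 a5
  row 3: b31 b32 a3 a4 b35
  row 4: a1 a2 a3 b44 b45
Rows 1 and 4 agree on A; apply A→E and equate their E entries.
Rows 1 and 4 agree on A, C, E; apply A, C, E→D and equate their D entries.
No row becomes fully distinguished — the join is lossy.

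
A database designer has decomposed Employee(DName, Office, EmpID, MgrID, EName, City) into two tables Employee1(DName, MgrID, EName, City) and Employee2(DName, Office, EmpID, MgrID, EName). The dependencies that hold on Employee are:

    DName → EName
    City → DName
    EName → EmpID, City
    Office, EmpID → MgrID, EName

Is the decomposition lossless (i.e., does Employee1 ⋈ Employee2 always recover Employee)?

Common attributes: Employee1 ∩ Employee2 = {DName, MgrID, EName}.
Closure of {DName, MgrID, EName}: EName → EmpID, City applies, adding EmpID, City. So (DName, MgrID, EName)⁺ = {DName, EmpID, MgrID, EName, City}.
This closure contains every attribute of Employee1, so Employee1 ∩ Employee2 → Employee1. The join is lossless.

Yes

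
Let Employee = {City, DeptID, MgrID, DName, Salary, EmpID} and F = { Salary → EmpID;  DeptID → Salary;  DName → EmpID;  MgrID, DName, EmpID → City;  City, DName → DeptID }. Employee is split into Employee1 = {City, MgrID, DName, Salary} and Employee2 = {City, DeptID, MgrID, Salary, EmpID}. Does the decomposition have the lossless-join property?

No

Common attributes: Employee1 ∩ Employee2 = {City, MgrID, Salary}.
Closure of {City, MgrID, Salary}: Salary → EmpID applies, adding EmpID. So (City, MgrID, Salary)⁺ = {City, MgrID, Salary, EmpID}.
The closure contains neither all of Employee1 = {City, MgrID, DName, Salary} nor all of Employee2 = {City, DeptID, MgrID, Salary, EmpID}, so the common attributes are not a superkey of either fragment. The join is lossy.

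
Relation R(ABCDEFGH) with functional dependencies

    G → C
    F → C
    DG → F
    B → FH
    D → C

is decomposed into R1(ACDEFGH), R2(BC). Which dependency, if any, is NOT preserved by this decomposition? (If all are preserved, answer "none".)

Check B → FH: no single fragment contains all of {BFH}, and the restricted closure of {B} across the fragments never reaches {FH}.
G → C is preserved.
F → C is preserved.
DG → F is preserved.
D → C is preserved.

B → FH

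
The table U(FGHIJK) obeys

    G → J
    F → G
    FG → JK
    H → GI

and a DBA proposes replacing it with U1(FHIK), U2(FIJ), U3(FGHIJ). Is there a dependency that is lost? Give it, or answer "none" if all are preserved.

none

G → J lies within U3.
F → G lies within U3.
FG → JK: restricted closure across fragments reaches JK.
H → GI lies within U3.
Every dependency is enforceable on the fragments, so the decomposition is dependency-preserving.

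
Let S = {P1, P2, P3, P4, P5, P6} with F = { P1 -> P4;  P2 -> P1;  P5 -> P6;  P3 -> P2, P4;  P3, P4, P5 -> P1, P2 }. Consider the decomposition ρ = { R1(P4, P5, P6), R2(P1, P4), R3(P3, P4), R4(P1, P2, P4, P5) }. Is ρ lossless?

Chase test. Columns are P1, P2, P3, P4, P5, P6; row i has aⱼ where attribute j ∈ Ri, else bᵢⱼ.
Initial tableau (one row per fragment):
  row 1: b11 b12 b13 a4 a5 a6
  row 2: a1 b22 b23 a4 b25 b26
  row 3: b31 b32 a3 a4 b35 b36
  row 4: a1 a2 b43 a4 a5 b46
Rows 1 and 4 agree on P5; apply P5→P6 and equate their P6 entries.
No row becomes fully distinguished — the join is lossy.

No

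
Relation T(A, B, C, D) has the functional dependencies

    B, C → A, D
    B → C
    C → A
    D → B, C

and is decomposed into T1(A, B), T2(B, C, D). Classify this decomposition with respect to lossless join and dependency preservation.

lossless but not dependency-preserving

Lossless test: (B)⁺ = {A, B, C, D}, which contains all of one fragment — lossless.
Dependency preservation: the restricted closure of {C} across the fragments never reaches {A}, so C → A cannot be enforced without a join — not preserved.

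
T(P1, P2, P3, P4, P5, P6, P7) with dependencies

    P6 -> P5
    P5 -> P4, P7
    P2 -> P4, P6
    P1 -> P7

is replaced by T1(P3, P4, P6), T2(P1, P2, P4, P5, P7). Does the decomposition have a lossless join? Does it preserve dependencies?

Lossless test: (P4)⁺ = {P4}, which is a superkey of neither fragment — lossy.
Dependency preservation: the restricted closure of {P6} across the fragments never reaches {P5}, so P6 → P5 cannot be enforced without a join — not preserved.

lossy and not dependency-preserving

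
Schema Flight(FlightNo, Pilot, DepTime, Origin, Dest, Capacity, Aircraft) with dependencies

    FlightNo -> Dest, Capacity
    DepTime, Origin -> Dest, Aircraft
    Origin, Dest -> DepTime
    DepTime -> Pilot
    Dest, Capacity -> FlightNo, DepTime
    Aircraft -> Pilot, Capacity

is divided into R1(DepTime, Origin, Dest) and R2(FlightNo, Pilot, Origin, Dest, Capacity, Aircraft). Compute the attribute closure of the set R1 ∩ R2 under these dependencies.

FlightNo, Pilot, DepTime, Origin, Dest, Capacity, Aircraft

R1 ∩ R2 = {Origin, Dest}.
Origin, Dest → DepTime applies, adding DepTime
DepTime → Pilot applies, adding Pilot
DepTime, Origin → Dest, Aircraft applies, adding Aircraft
Aircraft → Pilot, Capacity applies, adding Capacity
Dest, Capacity → FlightNo, DepTime applies, adding FlightNo
Closure: {FlightNo, Pilot, DepTime, Origin, Dest, Capacity, Aircraft}.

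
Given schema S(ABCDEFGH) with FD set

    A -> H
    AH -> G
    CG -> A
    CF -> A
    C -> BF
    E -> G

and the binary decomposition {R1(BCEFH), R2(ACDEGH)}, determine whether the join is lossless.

Common attributes: R1 ∩ R2 = {CEH}.
Closure of {CEH}: C → BF applies, adding BF; E → G applies, adding G; CG → A applies, adding A. So (CEH)⁺ = {ABCEFGH}.
This closure contains every attribute of R1, so R1 ∩ R2 → R1. The join is lossless.

Yes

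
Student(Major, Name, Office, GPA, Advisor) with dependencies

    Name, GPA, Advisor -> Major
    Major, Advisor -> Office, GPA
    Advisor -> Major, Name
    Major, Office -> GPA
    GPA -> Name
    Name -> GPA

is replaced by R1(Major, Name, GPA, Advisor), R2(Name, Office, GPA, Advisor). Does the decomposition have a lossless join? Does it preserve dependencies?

lossless but not dependency-preserving

Lossless test: (Name, GPA, Advisor)⁺ = {Major, Name, Office, GPA, Advisor}, which contains all of one fragment — lossless.
Dependency preservation: the restricted closure of {Major, Office} across the fragments never reaches {GPA}, so Major, Office → GPA cannot be enforced without a join — not preserved.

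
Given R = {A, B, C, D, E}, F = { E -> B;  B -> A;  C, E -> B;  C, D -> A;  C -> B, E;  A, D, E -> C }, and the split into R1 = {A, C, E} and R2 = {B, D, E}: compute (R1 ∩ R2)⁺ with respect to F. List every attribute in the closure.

A, B, E

R1 ∩ R2 = {E}.
E → B applies, adding B
B → A applies, adding A
Closure: {A, B, E}.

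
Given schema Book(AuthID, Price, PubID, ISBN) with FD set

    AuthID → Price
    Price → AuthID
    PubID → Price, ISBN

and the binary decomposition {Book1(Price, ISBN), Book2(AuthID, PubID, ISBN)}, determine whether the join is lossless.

No

Common attributes: Book1 ∩ Book2 = {ISBN}.
No dependency enlarges {ISBN}, so (ISBN)⁺ = {ISBN}.
The closure contains neither all of Book1 = {Price, ISBN} nor all of Book2 = {AuthID, PubID, ISBN}, so the common attributes are not a superkey of either fragment. The join is lossy.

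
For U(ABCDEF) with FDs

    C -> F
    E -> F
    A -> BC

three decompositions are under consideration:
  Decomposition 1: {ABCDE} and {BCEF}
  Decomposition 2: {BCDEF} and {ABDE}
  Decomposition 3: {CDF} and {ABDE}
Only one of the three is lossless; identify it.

Decomposition 1

Decomposition 1: common = {BCE}, closure = {BCEF} → lossless.
Decomposition 2: common = {BDE}, closure = {BDEF} → lossy.
Decomposition 3: common = {D}, closure = {D} → lossy.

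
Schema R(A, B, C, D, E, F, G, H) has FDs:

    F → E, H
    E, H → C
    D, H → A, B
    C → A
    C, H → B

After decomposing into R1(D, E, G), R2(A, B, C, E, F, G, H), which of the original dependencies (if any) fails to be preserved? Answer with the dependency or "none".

D, H → A, B

Check D, H → A, B: no single fragment contains all of {A, B, D, H}, and the restricted closure of {D, H} across the fragments never reaches {A, B}.
F → E, H is preserved.
E, H → C is preserved.
C → A is preserved.
C, H → B is preserved.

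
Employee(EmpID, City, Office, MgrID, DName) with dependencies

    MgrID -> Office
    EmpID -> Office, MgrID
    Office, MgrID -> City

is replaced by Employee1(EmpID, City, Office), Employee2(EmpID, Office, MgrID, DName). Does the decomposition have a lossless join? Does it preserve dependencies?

Lossless test: (EmpID, Office)⁺ = {EmpID, City, Office, MgrID}, which contains all of one fragment — lossless.
Dependency preservation: the restricted closure of {Office, MgrID} across the fragments never reaches {City}, so Office, MgrID → City cannot be enforced without a join — not preserved.

lossless but not dependency-preserving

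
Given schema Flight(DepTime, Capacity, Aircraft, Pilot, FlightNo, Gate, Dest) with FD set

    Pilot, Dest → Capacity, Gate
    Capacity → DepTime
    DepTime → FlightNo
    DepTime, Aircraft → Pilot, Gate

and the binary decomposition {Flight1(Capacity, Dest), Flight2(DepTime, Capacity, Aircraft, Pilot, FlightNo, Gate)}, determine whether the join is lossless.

Common attributes: Flight1 ∩ Flight2 = {Capacity}.
Closure of {Capacity}: Capacity → DepTime applies, adding DepTime; DepTime → FlightNo applies, adding FlightNo. So (Capacity)⁺ = {DepTime, Capacity, FlightNo}.
The closure contains neither all of Flight1 = {Capacity, Dest} nor all of Flight2 = {DepTime, Capacity, Aircraft, Pilot, FlightNo, Gate}, so the common attributes are not a superkey of either fragment. The join is lossy.

No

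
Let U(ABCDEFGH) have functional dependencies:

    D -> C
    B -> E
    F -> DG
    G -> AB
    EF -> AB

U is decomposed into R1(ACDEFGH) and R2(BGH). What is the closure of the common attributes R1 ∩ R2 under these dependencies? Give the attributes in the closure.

ABEGH

R1 ∩ R2 = {GH}.
G → AB applies, adding AB
B → E applies, adding E
Closure: {ABEGH}.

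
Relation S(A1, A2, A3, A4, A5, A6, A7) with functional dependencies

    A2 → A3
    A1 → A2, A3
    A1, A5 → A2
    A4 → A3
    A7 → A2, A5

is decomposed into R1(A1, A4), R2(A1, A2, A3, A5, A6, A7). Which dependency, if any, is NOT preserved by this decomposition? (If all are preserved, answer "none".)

A4 → A3

Check A4 → A3: no single fragment contains all of {A3, A4}, and the restricted closure of {A4} across the fragments never reaches {A3}.
A2 → A3 is preserved.
A1 → A2, A3 is preserved.
A1, A5 → A2 is preserved.
A7 → A2, A5 is preserved.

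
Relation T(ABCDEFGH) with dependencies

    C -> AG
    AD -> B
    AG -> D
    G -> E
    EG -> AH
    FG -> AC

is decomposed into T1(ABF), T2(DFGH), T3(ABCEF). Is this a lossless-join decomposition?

No

Chase test. Columns are ABCDEFGH; row i has aⱼ where attribute j ∈ Ti, else bᵢⱼ.
Initial tableau (one row per fragment):
  row 1: a1 a2 b13 b14 b15 a6 b17 b18
  row 2: b21 b22 b23 a4 b25 a6 a7 a8
  row 3: a1 a2 a3 b34 a5 a6 b37 b38
No row becomes fully distinguished — the join is lossy.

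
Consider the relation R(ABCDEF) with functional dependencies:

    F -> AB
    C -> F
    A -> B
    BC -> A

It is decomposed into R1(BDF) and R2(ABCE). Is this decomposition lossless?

No

Common attributes: R1 ∩ R2 = {B}.
No dependency enlarges {B}, so (B)⁺ = {B}.
The closure contains neither all of R1 = {BDF} nor all of R2 = {ABCE}, so the common attributes are not a superkey of either fragment. The join is lossy.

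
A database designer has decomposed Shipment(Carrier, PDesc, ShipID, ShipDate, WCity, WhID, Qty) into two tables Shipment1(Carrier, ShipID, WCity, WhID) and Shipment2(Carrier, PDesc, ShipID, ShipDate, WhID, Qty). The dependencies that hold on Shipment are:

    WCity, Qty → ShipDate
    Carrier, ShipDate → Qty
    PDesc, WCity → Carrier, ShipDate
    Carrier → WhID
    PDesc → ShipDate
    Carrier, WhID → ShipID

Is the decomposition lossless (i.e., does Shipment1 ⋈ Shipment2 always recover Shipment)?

No

Common attributes: Shipment1 ∩ Shipment2 = {Carrier, ShipID, WhID}.
No dependency enlarges {Carrier, ShipID, WhID}, so (Carrier, ShipID, WhID)⁺ = {Carrier, ShipID, WhID}.
The closure contains neither all of Shipment1 = {Carrier, ShipID, WCity, WhID} nor all of Shipment2 = {Carrier, PDesc, ShipID, ShipDate, WhID, Qty}, so the common attributes are not a superkey of either fragment. The join is lossy.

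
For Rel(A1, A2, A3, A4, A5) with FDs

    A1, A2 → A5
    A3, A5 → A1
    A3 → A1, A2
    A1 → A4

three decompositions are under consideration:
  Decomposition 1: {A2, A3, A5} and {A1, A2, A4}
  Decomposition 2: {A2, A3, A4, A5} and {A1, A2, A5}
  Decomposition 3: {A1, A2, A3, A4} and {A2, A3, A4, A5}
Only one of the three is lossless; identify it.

Decomposition 1: common = {A2}, closure = {A2} → lossy.
Decomposition 2: common = {A2, A5}, closure = {A2, A5} → lossy.
Decomposition 3: common = {A2, A3, A4}, closure = {A1, A2, A3, A4, A5} → lossless.

Decomposition 3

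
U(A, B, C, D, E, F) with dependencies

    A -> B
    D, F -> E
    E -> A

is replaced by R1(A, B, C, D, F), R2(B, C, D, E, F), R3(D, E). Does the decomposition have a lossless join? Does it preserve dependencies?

Lossless test (chase): Rows 1 and 2 agree on D, F; apply D, F→E and equate their E entries. Rows 1 and 2 agree on E; apply E→A and equate their A entries. Rows 1 and 3 agree on E; apply E→A and equate their A entries. Rows 1 and 3 agree on A; apply A→B and equate their B entries. Row 1 is now all distinguished symbols — the join is lossless.
Dependency preservation: the restricted closure of {E} across the fragments never reaches {A}, so E → A cannot be enforced without a join — not preserved.

lossless but not dependency-preserving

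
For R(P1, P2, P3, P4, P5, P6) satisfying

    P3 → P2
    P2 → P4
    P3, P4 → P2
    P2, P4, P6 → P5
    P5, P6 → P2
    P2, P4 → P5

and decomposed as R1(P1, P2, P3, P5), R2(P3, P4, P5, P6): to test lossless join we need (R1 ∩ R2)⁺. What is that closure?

R1 ∩ R2 = {P3, P5}.
P3 → P2 applies, adding P2
P2 → P4 applies, adding P4
Closure: {P2, P3, P4, P5}.

P2, P3, P4, P5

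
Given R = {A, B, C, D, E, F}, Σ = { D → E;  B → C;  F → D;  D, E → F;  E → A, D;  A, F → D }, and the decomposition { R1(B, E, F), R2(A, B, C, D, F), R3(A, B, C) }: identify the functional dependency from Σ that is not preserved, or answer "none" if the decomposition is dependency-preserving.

D → E: restricted closure across fragments reaches E.
B → C lies within R2.
F → D lies within R2.
D, E → F: restricted closure across fragments reaches F.
E → A, D: restricted closure across fragments reaches A, D.
A, F → D lies within R2.
Every dependency is enforceable on the fragments, so the decomposition is dependency-preserving.

none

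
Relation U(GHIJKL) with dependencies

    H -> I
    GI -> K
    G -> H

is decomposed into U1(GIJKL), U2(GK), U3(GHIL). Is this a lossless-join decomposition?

Chase test. Columns are GHIJKL; row i has aⱼ where attribute j ∈ Ui, else bᵢⱼ.
Initial tableau (one row per fragment):
  row 1: a1 b12 a3 a4 a5 a6
  row 2: a1 b22 b23 b24 a5 b26
  row 3: a1 a2 a3 b34 b35 a6
Rows 1 and 3 agree on GI; apply GI→K and equate their K entries.
Rows 1 and 2 agree on G; apply G→H and equate their H entries.
Rows 1 and 3 agree on G; apply G→H and equate their H entries.
Rows 1 and 2 agree on H; apply H→I and equate their I entries.
Row 1 is now all distinguished symbols — the join is lossless.

Yes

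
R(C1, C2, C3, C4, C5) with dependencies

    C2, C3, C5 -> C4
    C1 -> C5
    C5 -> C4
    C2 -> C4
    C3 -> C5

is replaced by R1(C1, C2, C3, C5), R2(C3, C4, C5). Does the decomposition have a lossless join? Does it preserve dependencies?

lossless but not dependency-preserving

Lossless test: (C3, C5)⁺ = {C3, C4, C5}, which contains all of one fragment — lossless.
Dependency preservation: the restricted closure of {C2} across the fragments never reaches {C4}, so C2 → C4 cannot be enforced without a join — not preserved.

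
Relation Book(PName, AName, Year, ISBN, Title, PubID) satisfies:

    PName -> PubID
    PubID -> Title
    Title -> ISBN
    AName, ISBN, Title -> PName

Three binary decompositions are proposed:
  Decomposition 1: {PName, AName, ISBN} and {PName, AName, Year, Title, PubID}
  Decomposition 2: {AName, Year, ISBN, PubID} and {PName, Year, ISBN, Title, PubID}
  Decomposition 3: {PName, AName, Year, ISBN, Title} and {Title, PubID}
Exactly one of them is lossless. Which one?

Decomposition 1: common = {PName, AName}, closure = {PName, AName, ISBN, Title, PubID} → lossless.
Decomposition 2: common = {Year, ISBN, PubID}, closure = {Year, ISBN, Title, PubID} → lossy.
Decomposition 3: common = {Title}, closure = {ISBN, Title} → lossy.

Decomposition 1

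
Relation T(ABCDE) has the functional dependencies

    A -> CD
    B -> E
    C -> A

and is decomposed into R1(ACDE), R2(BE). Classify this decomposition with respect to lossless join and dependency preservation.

lossy but dependency-preserving

Lossless test: (E)⁺ = {E}, which is a superkey of neither fragment — lossy.
Dependency preservation: every FD's attributes lie within a single fragment, so each can be enforced locally — preserved.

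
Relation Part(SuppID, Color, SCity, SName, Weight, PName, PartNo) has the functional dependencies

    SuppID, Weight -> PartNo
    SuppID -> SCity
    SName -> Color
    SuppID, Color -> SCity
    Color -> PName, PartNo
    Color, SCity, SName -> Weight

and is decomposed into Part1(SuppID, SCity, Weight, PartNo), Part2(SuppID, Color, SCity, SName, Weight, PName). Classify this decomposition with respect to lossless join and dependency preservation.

Lossless test: (SuppID, SCity, Weight)⁺ = {SuppID, SCity, Weight, PartNo}, which contains all of one fragment — lossless.
Dependency preservation: the restricted closure of {Color} across the fragments never reaches {PName, PartNo}, so Color → PName, PartNo cannot be enforced without a join — not preserved.

lossless but not dependency-preserving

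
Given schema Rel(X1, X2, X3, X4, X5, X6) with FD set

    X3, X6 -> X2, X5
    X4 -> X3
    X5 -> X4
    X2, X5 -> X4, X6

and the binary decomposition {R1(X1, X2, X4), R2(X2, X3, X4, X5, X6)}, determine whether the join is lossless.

No

Common attributes: R1 ∩ R2 = {X2, X4}.
Closure of {X2, X4}: X4 → X3 applies, adding X3. So (X2, X4)⁺ = {X2, X3, X4}.
The closure contains neither all of R1 = {X1, X2, X4} nor all of R2 = {X2, X3, X4, X5, X6}, so the common attributes are not a superkey of either fragment. The join is lossy.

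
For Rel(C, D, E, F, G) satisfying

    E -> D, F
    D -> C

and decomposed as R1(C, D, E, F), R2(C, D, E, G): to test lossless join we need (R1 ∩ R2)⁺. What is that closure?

R1 ∩ R2 = {C, D, E}.
E → D, F applies, adding F
Closure: {C, D, E, F}.

C, D, E, F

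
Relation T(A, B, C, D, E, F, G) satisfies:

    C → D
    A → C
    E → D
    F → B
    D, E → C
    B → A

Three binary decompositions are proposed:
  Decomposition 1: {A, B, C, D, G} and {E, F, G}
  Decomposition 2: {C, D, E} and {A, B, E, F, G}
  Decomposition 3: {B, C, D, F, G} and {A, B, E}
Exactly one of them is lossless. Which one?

Decomposition 1: common = {G}, closure = {G} → lossy.
Decomposition 2: common = {E}, closure = {C, D, E} → lossless.
Decomposition 3: common = {B}, closure = {A, B, C, D} → lossy.

Decomposition 2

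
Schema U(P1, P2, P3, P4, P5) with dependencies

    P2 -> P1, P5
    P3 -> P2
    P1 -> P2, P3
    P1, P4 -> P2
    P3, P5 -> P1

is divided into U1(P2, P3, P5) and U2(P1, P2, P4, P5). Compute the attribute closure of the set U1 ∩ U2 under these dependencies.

U1 ∩ U2 = {P2, P5}.
P2 → P1, P5 applies, adding P1
P1 → P2, P3 applies, adding P3
Closure: {P1, P2, P3, P5}.

P1, P2, P3, P5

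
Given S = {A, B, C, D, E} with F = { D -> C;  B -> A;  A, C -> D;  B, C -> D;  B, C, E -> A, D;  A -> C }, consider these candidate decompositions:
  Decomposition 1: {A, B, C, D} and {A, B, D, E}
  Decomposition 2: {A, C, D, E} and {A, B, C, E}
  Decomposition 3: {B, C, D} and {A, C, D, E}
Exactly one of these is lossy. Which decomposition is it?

Decomposition 1: common = {A, B, D}, closure = {A, B, C, D} → lossless.
Decomposition 2: common = {A, C, E}, closure = {A, C, D, E} → lossless.
Decomposition 3: common = {C, D}, closure = {C, D} → lossy.

Decomposition 3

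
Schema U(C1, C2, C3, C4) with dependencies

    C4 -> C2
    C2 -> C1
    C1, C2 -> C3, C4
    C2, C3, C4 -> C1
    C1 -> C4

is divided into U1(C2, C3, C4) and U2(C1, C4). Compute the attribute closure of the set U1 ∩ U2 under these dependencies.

C1, C2, C3, C4

U1 ∩ U2 = {C4}.
C4 → C2 applies, adding C2
C2 → C1 applies, adding C1
C1, C2 → C3, C4 applies, adding C3
Closure: {C1, C2, C3, C4}.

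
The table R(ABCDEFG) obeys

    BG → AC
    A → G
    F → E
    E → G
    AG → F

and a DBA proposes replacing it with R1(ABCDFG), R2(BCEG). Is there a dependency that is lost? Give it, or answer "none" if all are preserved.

Check F → E: no single fragment contains all of {EF}, and the restricted closure of {F} across the fragments never reaches {E}.
BG → AC is preserved.
A → G is preserved.
E → G is preserved.
AG → F is preserved.

F → E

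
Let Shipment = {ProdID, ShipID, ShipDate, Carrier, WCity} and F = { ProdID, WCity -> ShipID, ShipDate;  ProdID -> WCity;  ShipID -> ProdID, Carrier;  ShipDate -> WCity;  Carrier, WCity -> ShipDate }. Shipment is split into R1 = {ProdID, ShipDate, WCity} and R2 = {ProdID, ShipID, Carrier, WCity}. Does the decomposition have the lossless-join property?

Yes

Common attributes: R1 ∩ R2 = {ProdID, WCity}.
Closure of {ProdID, WCity}: ProdID, WCity → ShipID, ShipDate applies, adding ShipID, ShipDate; ShipID → ProdID, Carrier applies, adding Carrier. So (ProdID, WCity)⁺ = {ProdID, ShipID, ShipDate, Carrier, WCity}.
This closure contains every attribute of R1, so R1 ∩ R2 → R1. The join is lossless.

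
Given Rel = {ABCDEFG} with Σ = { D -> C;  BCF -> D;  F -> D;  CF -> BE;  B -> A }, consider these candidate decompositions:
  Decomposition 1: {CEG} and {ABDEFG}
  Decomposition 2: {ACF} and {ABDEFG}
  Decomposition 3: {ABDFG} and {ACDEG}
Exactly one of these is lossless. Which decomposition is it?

Decomposition 1: common = {EG}, closure = {EG} → lossy.
Decomposition 2: common = {AF}, closure = {ABCDEF} → lossless.
Decomposition 3: common = {ADG}, closure = {ACDG} → lossy.

Decomposition 2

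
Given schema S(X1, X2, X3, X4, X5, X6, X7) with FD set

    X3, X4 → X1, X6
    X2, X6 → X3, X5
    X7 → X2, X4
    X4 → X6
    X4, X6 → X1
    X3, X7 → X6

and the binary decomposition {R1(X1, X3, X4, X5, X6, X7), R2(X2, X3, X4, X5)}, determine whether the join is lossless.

Common attributes: R1 ∩ R2 = {X3, X4, X5}.
Closure of {X3, X4, X5}: X3, X4 → X1, X6 applies, adding X1, X6. So (X3, X4, X5)⁺ = {X1, X3, X4, X5, X6}.
The closure contains neither all of R1 = {X1, X3, X4, X5, X6, X7} nor all of R2 = {X2, X3, X4, X5}, so the common attributes are not a superkey of either fragment. The join is lossy.

No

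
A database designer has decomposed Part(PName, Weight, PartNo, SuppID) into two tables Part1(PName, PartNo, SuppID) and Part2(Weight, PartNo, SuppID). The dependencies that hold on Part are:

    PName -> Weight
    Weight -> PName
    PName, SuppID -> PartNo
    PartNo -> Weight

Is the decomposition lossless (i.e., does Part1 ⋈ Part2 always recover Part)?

Yes

Common attributes: Part1 ∩ Part2 = {PartNo, SuppID}.
Closure of {PartNo, SuppID}: PartNo → Weight applies, adding Weight; Weight → PName applies, adding PName. So (PartNo, SuppID)⁺ = {PName, Weight, PartNo, SuppID}.
This closure contains every attribute of Part1, so Part1 ∩ Part2 → Part1. The join is lossless.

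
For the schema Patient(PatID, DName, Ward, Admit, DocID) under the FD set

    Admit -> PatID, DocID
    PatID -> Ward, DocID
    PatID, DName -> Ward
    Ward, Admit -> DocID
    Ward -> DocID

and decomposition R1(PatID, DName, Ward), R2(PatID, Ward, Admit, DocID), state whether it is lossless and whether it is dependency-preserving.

lossy but dependency-preserving

Lossless test: (PatID, Ward)⁺ = {PatID, Ward, DocID}, which is a superkey of neither fragment — lossy.
Dependency preservation: every FD's attributes lie within a single fragment, so each can be enforced locally — preserved.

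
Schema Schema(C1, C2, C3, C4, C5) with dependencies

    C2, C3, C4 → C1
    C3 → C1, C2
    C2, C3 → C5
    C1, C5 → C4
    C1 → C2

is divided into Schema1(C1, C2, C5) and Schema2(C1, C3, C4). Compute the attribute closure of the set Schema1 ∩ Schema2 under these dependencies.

Schema1 ∩ Schema2 = {C1}.
C1 → C2 applies, adding C2
Closure: {C1, C2}.

C1, C2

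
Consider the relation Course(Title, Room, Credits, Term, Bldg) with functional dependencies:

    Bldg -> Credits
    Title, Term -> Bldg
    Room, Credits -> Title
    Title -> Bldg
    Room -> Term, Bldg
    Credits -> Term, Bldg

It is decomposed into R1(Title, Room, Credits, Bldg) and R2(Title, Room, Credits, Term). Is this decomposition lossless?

Yes

Common attributes: R1 ∩ R2 = {Title, Room, Credits}.
Closure of {Title, Room, Credits}: Title → Bldg applies, adding Bldg; Room → Term, Bldg applies, adding Term. So (Title, Room, Credits)⁺ = {Title, Room, Credits, Term, Bldg}.
This closure contains every attribute of R1, so R1 ∩ R2 → R1. The join is lossless.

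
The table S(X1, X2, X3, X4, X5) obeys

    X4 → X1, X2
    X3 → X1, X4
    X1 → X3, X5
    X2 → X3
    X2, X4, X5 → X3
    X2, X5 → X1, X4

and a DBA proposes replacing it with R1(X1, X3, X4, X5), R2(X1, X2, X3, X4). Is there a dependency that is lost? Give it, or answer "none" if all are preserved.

X4 → X1, X2 lies within R2.
X3 → X1, X4 lies within R1.
X1 → X3, X5 lies within R1.
X2 → X3 lies within R2.
X2, X4, X5 → X3: restricted closure across fragments reaches X3.
X2, X5 → X1, X4: restricted closure across fragments reaches X1, X4.
Every dependency is enforceable on the fragments, so the decomposition is dependency-preserving.

none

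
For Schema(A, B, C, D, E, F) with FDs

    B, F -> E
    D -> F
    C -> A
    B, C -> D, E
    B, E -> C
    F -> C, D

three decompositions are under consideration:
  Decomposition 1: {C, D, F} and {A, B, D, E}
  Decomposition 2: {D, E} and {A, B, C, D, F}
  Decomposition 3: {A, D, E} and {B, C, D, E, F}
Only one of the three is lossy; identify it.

Decomposition 2

Decomposition 1: common = {D}, closure = {A, C, D, F} → lossless.
Decomposition 2: common = {D}, closure = {A, C, D, F} → lossy.
Decomposition 3: common = {D, E}, closure = {A, C, D, E, F} → lossless.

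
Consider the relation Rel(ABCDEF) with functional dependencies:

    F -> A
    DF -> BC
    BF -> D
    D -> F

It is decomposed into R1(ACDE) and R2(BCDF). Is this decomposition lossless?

Common attributes: R1 ∩ R2 = {CD}.
Closure of {CD}: D → F applies, adding F; F → A applies, adding A; DF → BC applies, adding B. So (CD)⁺ = {ABCDF}.
This closure contains every attribute of R2, so R1 ∩ R2 → R2. The join is lossless.

Yes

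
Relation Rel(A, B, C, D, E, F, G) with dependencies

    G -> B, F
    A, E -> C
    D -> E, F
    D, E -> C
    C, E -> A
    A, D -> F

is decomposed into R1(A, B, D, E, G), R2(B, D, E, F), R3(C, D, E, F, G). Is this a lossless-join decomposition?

Yes

Chase test. Columns are A, B, C, D, E, F, G; row i has aⱼ where attribute j ∈ Ri, else bᵢⱼ.
Initial tableau (one row per fragment):
  row 1: a1 a2 b13 a4 a5 b16 a7
  row 2: b21 a2 b23 a4 a5 a6 b27
  row 3: b31 b32 a3 a4 a5 a6 a7
Rows 1 and 3 agree on G; apply G→B, F and equate their B, F entries.
Rows 1 and 2 agree on D, E; apply D, E→C and equate their C entries.
Rows 1 and 3 agree on D, E; apply D, E→C and equate their C entries.
Rows 1 and 2 agree on C, E; apply C, E→A and equate their A entries.
Rows 1 and 3 agree on C, E; apply C, E→A and equate their A entries.
Row 1 is now all distinguished symbols — the join is lossless.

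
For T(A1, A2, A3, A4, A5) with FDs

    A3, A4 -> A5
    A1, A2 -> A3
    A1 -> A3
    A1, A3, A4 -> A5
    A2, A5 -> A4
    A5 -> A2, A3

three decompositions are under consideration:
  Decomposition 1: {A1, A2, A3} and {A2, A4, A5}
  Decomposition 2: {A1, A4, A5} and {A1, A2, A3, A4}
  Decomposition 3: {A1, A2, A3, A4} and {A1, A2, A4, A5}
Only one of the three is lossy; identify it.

Decomposition 1

Decomposition 1: common = {A2}, closure = {A2} → lossy.
Decomposition 2: common = {A1, A4}, closure = {A1, A2, A3, A4, A5} → lossless.
Decomposition 3: common = {A1, A2, A4}, closure = {A1, A2, A3, A4, A5} → lossless.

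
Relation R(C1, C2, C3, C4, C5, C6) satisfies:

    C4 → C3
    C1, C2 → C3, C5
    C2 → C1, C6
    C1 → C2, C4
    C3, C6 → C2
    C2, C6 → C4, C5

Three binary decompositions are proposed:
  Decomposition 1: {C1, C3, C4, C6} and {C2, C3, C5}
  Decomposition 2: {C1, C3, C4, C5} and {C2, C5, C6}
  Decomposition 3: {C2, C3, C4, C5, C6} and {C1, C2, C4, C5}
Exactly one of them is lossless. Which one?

Decomposition 3

Decomposition 1: common = {C3}, closure = {C3} → lossy.
Decomposition 2: common = {C5}, closure = {C5} → lossy.
Decomposition 3: common = {C2, C4, C5}, closure = {C1, C2, C3, C4, C5, C6} → lossless.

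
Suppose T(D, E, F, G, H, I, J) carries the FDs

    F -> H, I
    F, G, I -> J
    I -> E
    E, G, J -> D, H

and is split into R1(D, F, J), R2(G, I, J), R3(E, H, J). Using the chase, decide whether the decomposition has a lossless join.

No

Chase test. Columns are D, E, F, G, H, I, J; row i has aⱼ where attribute j ∈ Ri, else bᵢⱼ.
Initial tableau (one row per fragment):
  row 1: a1 b12 a3 b14 b15 b16 a7
  row 2: b21 b22 b23 a4 b25 a6 a7
  row 3: b31 a2 b33 b34 a5 b36 a7
No row becomes fully distinguished — the join is lossy.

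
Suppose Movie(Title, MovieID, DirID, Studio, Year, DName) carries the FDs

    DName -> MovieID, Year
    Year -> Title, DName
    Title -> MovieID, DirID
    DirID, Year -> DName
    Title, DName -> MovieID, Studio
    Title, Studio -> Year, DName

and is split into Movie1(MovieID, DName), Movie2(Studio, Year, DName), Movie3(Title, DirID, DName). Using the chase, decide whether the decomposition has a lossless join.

Chase test. Columns are Title, MovieID, DirID, Studio, Year, DName; row i has aⱼ where attribute j ∈ Moviei, else bᵢⱼ.
Initial tableau (one row per fragment):
  row 1: b11 a2 b13 b14 b15 a6
  row 2: b21 b22 b23 a4 a5 a6
  row 3: a1 b32 a3 b34 b35 a6
Rows 1 and 2 agree on DName; apply DName→MovieID, Year and equate their MovieID, Year entries.
Rows 1 and 3 agree on DName; apply DName→MovieID, Year and equate their MovieID, Year entries.
Rows 1 and 2 agree on Year; apply Year→Title, DName and equate their Title, DName entries.
Rows 1 and 3 agree on Year; apply Year→Title, DName and equate their Title, DName entries.
Rows 1 and 2 agree on Title; apply Title→MovieID, DirID and equate their MovieID, DirID entries.
Rows 1 and 3 agree on Title; apply Title→MovieID, DirID and equate their MovieID, DirID entries.
Rows 1 and 2 agree on Title, DName; apply Title, DName→MovieID, Studio and equate their MovieID, Studio entries.
Rows 1 and 3 agree on Title, DName; apply Title, DName→MovieID, Studio and equate their MovieID, Studio entries.
Row 1 is now all distinguished symbols — the join is lossless.

Yes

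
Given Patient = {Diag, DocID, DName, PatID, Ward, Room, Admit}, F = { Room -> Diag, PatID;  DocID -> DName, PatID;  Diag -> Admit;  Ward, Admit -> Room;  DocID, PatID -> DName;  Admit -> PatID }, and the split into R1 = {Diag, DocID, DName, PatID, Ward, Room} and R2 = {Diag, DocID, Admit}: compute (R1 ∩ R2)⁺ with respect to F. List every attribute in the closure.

Diag, DocID, DName, PatID, Admit

R1 ∩ R2 = {Diag, DocID}.
DocID → DName, PatID applies, adding DName, PatID
Diag → Admit applies, adding Admit
Closure: {Diag, DocID, DName, PatID, Admit}.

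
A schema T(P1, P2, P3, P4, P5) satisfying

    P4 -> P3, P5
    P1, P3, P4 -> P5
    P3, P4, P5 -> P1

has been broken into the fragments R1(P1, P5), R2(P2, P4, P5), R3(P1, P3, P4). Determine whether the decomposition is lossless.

Yes

Chase test. Columns are P1, P2, P3, P4, P5; row i has aⱼ where attribute j ∈ Ri, else bᵢⱼ.
Initial tableau (one row per fragment):
  row 1: a1 b12 b13 b14 a5
  row 2: b21 a2 b23 a4 a5
  row 3: a1 b32 a3 a4 b35
Rows 2 and 3 agree on P4; apply P4→P3, P5 and equate their P3, P5 entries.
Rows 2 and 3 agree on P3, P4, P5; apply P3, P4, P5→P1 and equate their P1 entries.
Row 2 is now all distinguished symbols — the join is lossless.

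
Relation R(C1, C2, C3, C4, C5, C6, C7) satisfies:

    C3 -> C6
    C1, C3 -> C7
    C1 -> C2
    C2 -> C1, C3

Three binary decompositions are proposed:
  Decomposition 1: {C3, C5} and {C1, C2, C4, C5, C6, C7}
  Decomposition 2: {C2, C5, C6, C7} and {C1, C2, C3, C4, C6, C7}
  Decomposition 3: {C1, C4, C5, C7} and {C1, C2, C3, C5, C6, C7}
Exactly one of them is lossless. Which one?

Decomposition 1: common = {C5}, closure = {C5} → lossy.
Decomposition 2: common = {C2, C6, C7}, closure = {C1, C2, C3, C6, C7} → lossy.
Decomposition 3: common = {C1, C5, C7}, closure = {C1, C2, C3, C5, C6, C7} → lossless.

Decomposition 3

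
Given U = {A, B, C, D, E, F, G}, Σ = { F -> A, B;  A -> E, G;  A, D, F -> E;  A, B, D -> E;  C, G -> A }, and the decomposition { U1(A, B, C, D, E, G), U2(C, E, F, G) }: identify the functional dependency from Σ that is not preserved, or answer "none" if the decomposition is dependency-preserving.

F -> A, B

Check F → A, B: no single fragment contains all of {A, B, F}, and the restricted closure of {F} across the fragments never reaches {A, B}.
A → E, G is preserved.
A, D, F → E is preserved.
A, B, D → E is preserved.
C, G → A is preserved.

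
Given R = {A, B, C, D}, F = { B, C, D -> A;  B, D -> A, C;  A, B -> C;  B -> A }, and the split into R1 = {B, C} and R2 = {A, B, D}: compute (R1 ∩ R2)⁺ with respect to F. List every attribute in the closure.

A, B, C

R1 ∩ R2 = {B}.
B → A applies, adding A
A, B → C applies, adding C
Closure: {A, B, C}.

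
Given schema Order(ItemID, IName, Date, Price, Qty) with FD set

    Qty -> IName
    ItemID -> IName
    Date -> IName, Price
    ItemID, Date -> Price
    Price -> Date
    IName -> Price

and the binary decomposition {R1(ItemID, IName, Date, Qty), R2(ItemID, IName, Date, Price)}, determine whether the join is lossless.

Common attributes: R1 ∩ R2 = {ItemID, IName, Date}.
Closure of {ItemID, IName, Date}: Date → IName, Price applies, adding Price. So (ItemID, IName, Date)⁺ = {ItemID, IName, Date, Price}.
This closure contains every attribute of R2, so R1 ∩ R2 → R2. The join is lossless.

Yes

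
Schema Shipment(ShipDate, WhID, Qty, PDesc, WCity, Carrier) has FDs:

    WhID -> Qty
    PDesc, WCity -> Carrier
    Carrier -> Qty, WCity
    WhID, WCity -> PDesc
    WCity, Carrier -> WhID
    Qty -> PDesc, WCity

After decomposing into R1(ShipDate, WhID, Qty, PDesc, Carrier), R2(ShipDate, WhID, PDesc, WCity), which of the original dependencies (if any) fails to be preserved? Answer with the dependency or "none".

WhID → Qty lies within R1.
PDesc, WCity → Carrier: restricted closure across fragments reaches Carrier.
Carrier → Qty, WCity: restricted closure across fragments reaches Qty, WCity.
WhID, WCity → PDesc lies within R2.
WCity, Carrier → WhID: restricted closure across fragments reaches WhID.
Qty → PDesc, WCity: restricted closure across fragments reaches PDesc, WCity.
Every dependency is enforceable on the fragments, so the decomposition is dependency-preserving.

none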